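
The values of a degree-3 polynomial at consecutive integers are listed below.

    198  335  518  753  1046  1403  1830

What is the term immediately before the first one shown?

101

137  183  235  293  357  427
46  52  58  64  70
6  6  6  6
The third differences are constant at 6.
Work back: 46 − 6 = 40;  137 − 40 = 97;  198 − 97 = 101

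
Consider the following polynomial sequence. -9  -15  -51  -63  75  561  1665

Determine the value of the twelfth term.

Δ: -6  -36  -12  138  486  1104
Δ²: -30  24  150  348  618
Δ³: 54  126  198  270
Δ⁴: 72  72  72
Fourth differences constant at 72.
270 + 72 = 342;  618 + 342 = 960;  1104 + 960 = 2064;  1665 + 2064 = 3729
342 + 72 = 414;  960 + 414 = 1374;  2064 + 1374 = 3438;  3729 + 3438 = 7167
414 + 72 = 486;  1374 + 486 = 1860;  3438 + 1860 = 5298;  7167 + 5298 = 12465
486 + 72 = 558;  1860 + 558 = 2418;  5298 + 2418 = 7716;  12465 + 7716 = 20181
558 + 72 = 630;  2418 + 630 = 3048;  7716 + 3048 = 10764;  20181 + 10764 = 30945

30945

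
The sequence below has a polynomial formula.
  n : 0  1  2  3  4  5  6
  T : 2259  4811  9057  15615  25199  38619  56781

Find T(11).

First differences: 2552, 4246, 6558, 9584, 13420, 18162
Second differences: 1694, 2312, 3026, 3836, 4742
Third differences: 618, 714, 810, 906
Fourth differences: 96, 96, 96
The fourth differences are constant (96).
906 + 96 = 1002;  4742 + 1002 = 5744;  18162 + 5744 = 23906;  56781 + 23906 = 80687
1002 + 96 = 1098;  5744 + 1098 = 6842;  23906 + 6842 = 30748;  80687 + 30748 = 111435
1098 + 96 = 1194;  6842 + 1194 = 8036;  30748 + 8036 = 38784;  111435 + 38784 = 150219
1194 + 96 = 1290;  8036 + 1290 = 9326;  38784 + 9326 = 48110;  150219 + 48110 = 198329
1290 + 96 = 1386;  9326 + 1386 = 10712;  48110 + 10712 = 58822;  198329 + 58822 = 257151

257151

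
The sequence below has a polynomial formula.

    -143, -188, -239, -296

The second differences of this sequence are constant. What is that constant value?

-6

D1: -45, -51, -57
D2: -6, -6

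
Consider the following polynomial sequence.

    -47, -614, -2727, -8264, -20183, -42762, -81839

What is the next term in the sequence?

Δ: -567  -2113  -5537  -11919  -22579  -39077
Δ²: -1546  -3424  -6382  -10660  -16498
Δ³: -1878  -2958  -4278  -5838
Δ⁴: -1080  -1320  -1560
Δ⁵: -240  -240
The fifth differences are constant (-240).
-1560 − 240 = -1800;  -5838 − 1800 = -7638;  -16498 − 7638 = -24136;  -39077 − 24136 = -63213;  -81839 − 63213 = -145052

-145052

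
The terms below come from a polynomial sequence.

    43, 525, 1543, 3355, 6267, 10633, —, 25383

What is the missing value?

16855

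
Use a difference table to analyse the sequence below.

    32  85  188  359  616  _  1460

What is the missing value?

Using the first 5 terms:
53, 103, 171, 257
50, 68, 86
18, 18
Constant third difference = 18.
Extend forward: 86 + 18 = 104;  257 + 104 = 361;  616 + 361 = 977

977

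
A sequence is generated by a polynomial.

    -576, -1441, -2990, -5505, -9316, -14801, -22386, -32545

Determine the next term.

-45800

D1: -865, -1549, -2515, -3811, -5485, -7585, -10159
D2: -684, -966, -1296, -1674, -2100, -2574
D3: -282, -330, -378, -426, -474
D4: -48, -48, -48, -48
Fourth differences constant at -48.
-474 − 48 = -522;  -2574 − 522 = -3096;  -10159 − 3096 = -13255;  -32545 − 13255 = -45800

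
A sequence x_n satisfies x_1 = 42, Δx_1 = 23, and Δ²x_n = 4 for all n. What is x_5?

Build the table forward from the leading diagonal:
Second differences: 4  4  4  4  4
First differences: 23  27  31  35  39
x: 42  65  92  123  158

158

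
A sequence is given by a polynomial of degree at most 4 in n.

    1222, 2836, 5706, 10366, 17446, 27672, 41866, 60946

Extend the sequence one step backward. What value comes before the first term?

D1: 1614, 2870, 4660, 7080, 10226, 14194, 19080
D2: 1256, 1790, 2420, 3146, 3968, 4886
D3: 534, 630, 726, 822, 918
D4: 96, 96, 96, 96
The fourth differences are constant at 96.
Work back: 534 − 96 = 438;  1256 − 438 = 818;  1614 − 818 = 796;  1222 − 796 = 426

426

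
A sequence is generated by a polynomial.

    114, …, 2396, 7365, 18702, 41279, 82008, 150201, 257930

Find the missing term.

603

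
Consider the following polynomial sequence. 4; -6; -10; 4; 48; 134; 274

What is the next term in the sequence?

480

-10 , -4 , 14 , 44 , 86 , 140
6 , 18 , 30 , 42 , 54
12 , 12 , 12 , 12
Third differences constant at 12.
54 + 12 = 66;  140 + 66 = 206;  274 + 206 = 480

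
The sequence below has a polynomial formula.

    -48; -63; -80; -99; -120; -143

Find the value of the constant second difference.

-2

D1: -15, -17, -19, -21, -23
D2: -2, -2, -2, -2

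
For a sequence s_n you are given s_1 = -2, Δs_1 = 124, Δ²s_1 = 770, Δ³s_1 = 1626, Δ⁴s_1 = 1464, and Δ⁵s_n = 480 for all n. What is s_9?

242966

Build the table forward from the leading diagonal:
Fifth differences: 480, 480, 480, 480, 480, 480, 480, 480, 480
Fourth differences: 1464, 1944, 2424, 2904, 3384, 3864, 4344, 4824, 5304
Third differences: 1626, 3090, 5034, 7458, 10362, 13746, 17610, 21954, 26778
Second differences: 770, 2396, 5486, 10520, 17978, 28340, 42086, 59696, 81650
First differences: 124, 894, 3290, 8776, 19296, 37274, 65614, 107700, 167396
s: -2, 122, 1016, 4306, 13082, 32378, 69652, 135266, 242966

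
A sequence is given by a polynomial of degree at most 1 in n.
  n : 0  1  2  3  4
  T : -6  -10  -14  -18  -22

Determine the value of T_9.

-42

-4, -4, -4, -4
Constant first difference = -4, so extend:
-22 − 4 = -26
-26 − 4 = -30
-30 − 4 = -34
-34 − 4 = -38
-38 − 4 = -42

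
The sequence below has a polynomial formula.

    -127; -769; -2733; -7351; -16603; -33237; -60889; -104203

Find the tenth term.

First differences: -642 , -1964 , -4618 , -9252 , -16634 , -27652 , -43314
Second differences: -1322 , -2654 , -4634 , -7382 , -11018 , -15662
Third differences: -1332 , -1980 , -2748 , -3636 , -4644
Fourth differences: -648 , -768 , -888 , -1008
Fifth differences: -120 , -120 , -120
Constant fifth difference = -120, so extend:
-1008 − 120 = -1128;  -4644 − 1128 = -5772;  -15662 − 5772 = -21434;  -43314 − 21434 = -64748;  -104203 − 64748 = -168951
-1128 − 120 = -1248;  -5772 − 1248 = -7020;  -21434 − 7020 = -28454;  -64748 − 28454 = -93202;  -168951 − 93202 = -262153

-262153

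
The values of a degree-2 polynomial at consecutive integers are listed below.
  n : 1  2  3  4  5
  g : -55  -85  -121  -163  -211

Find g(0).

First differences: -30, -36, -42, -48
Second differences: -6, -6, -6
The second differences are constant at -6.
Work back: -30 + 6 = -24;  -55 + 24 = -31

-31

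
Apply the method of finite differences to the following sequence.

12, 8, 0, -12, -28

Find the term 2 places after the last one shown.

-72

First differences: -4 , -8 , -12 , -16
Second differences: -4 , -4 , -4
Constant second difference = -4, so extend:
-16 − 4 = -20;  -28 − 20 = -48
-20 − 4 = -24;  -48 − 24 = -72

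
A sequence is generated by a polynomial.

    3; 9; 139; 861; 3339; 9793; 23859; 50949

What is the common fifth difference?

360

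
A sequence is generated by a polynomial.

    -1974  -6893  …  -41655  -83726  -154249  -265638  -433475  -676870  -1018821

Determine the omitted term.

Using the last 7 terms:
First differences: -42071  -70523  -111389  -167837  -243395  -341951
Second differences: -28452  -40866  -56448  -75558  -98556
Third differences: -12414  -15582  -19110  -22998
Fourth differences: -3168  -3528  -3888
Fifth differences: -360  -360
Constant fifth difference = -360.
Extend backward: -3168 + 360 = -2808;  -12414 + 2808 = -9606;  -28452 + 9606 = -18846;  -42071 + 18846 = -23225;  -41655 + 23225 = -18430

-18430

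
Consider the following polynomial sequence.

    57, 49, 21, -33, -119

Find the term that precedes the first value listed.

51

-8  -28  -54  -86
-20  -26  -32
-6  -6
The third differences are constant at -6.
Work back: -20 + 6 = -14;  -8 + 14 = 6;  57 − 6 = 51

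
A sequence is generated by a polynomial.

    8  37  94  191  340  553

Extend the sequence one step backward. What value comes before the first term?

-5

Δ: 29, 57, 97, 149, 213
Δ²: 28, 40, 52, 64
Δ³: 12, 12, 12
The third differences are constant at 12.
Work back: 28 − 12 = 16;  29 − 16 = 13;  8 − 13 = -5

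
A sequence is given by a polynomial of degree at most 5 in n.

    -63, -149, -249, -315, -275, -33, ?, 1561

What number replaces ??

531

Using the first 6 terms:
First differences: -86  -100  -66  40  242
Second differences: -14  34  106  202
Third differences: 48  72  96
Fourth differences: 24  24
Constant fourth difference = 24.
Extend forward: 96 + 24 = 120;  202 + 120 = 322;  242 + 322 = 564;  -33 + 564 = 531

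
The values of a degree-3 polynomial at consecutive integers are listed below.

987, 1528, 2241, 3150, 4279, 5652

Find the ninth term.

11475

Δ: 541, 713, 909, 1129, 1373
Δ²: 172, 196, 220, 244
Δ³: 24, 24, 24
Third differences constant at 24.
244 + 24 = 268;  1373 + 268 = 1641;  5652 + 1641 = 7293
268 + 24 = 292;  1641 + 292 = 1933;  7293 + 1933 = 9226
292 + 24 = 316;  1933 + 316 = 2249;  9226 + 2249 = 11475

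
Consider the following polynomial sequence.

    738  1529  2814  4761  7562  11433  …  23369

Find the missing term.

16614

Using the first 6 terms:
791, 1285, 1947, 2801, 3871
494, 662, 854, 1070
168, 192, 216
24, 24
Constant fourth difference = 24.
Extend forward: 216 + 24 = 240;  1070 + 240 = 1310;  3871 + 1310 = 5181;  11433 + 5181 = 16614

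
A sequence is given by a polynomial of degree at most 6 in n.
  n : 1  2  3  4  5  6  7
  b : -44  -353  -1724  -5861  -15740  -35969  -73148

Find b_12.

-929093

Δ: -309, -1371, -4137, -9879, -20229, -37179
Δ²: -1062, -2766, -5742, -10350, -16950
Δ³: -1704, -2976, -4608, -6600
Δ⁴: -1272, -1632, -1992
Δ⁵: -360, -360
Constant fifth difference = -360, so extend:
-1992 − 360 = -2352;  -6600 − 2352 = -8952;  -16950 − 8952 = -25902;  -37179 − 25902 = -63081;  -73148 − 63081 = -136229
-2352 − 360 = -2712;  -8952 − 2712 = -11664;  -25902 − 11664 = -37566;  -63081 − 37566 = -100647;  -136229 − 100647 = -236876
-2712 − 360 = -3072;  -11664 − 3072 = -14736;  -37566 − 14736 = -52302;  -100647 − 52302 = -152949;  -236876 − 152949 = -389825
-3072 − 360 = -3432;  -14736 − 3432 = -18168;  -52302 − 18168 = -70470;  -152949 − 70470 = -223419;  -389825 − 223419 = -613244
-3432 − 360 = -3792;  -18168 − 3792 = -21960;  -70470 − 21960 = -92430;  -223419 − 92430 = -315849;  -613244 − 315849 = -929093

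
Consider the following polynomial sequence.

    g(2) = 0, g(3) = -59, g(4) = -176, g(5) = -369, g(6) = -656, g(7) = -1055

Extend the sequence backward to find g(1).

19

Δ: -59, -117, -193, -287, -399
Δ²: -58, -76, -94, -112
Δ³: -18, -18, -18
The third differences are constant at -18.
Work back: -58 + 18 = -40;  -59 + 40 = -19;  0 + 19 = 19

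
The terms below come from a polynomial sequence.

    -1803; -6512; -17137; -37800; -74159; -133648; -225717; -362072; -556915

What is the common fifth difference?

D1: -4709, -10625, -20663, -36359, -59489, -92069, -136355, -194843
D2: -5916, -10038, -15696, -23130, -32580, -44286, -58488
D3: -4122, -5658, -7434, -9450, -11706, -14202
D4: -1536, -1776, -2016, -2256, -2496
D5: -240, -240, -240, -240

-240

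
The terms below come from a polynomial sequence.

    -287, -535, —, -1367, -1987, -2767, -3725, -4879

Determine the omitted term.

Using the last 5 terms:
Δ: -620  -780  -958  -1154
Δ²: -160  -178  -196
Δ³: -18  -18
Constant third difference = -18.
Extend backward: -160 + 18 = -142;  -620 + 142 = -478;  -1367 + 478 = -889

-889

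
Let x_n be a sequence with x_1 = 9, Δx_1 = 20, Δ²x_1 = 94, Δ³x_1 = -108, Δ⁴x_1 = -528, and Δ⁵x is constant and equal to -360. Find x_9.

Build the table forward from the leading diagonal:
Δ⁵: -360, -360, -360, -360, -360, -360, -360, -360, -360
Δ⁴: -528, -888, -1248, -1608, -1968, -2328, -2688, -3048, -3408
Δ³: -108, -636, -1524, -2772, -4380, -6348, -8676, -11364, -14412
Δ²: 94, -14, -650, -2174, -4946, -9326, -15674, -24350, -35714
Δ: 20, 114, 100, -550, -2724, -7670, -16996, -32670, -57020
x: 9, 29, 143, 243, -307, -3031, -10701, -27697, -60367

-60367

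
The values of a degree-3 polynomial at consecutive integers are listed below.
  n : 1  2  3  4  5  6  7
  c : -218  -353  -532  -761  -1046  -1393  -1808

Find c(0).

-121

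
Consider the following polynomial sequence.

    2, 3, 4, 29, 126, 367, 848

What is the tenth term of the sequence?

5051

1, 1, 25, 97, 241, 481
0, 24, 72, 144, 240
24, 48, 72, 96
24, 24, 24
The fourth differences are constant (24).
96 + 24 = 120;  240 + 120 = 360;  481 + 360 = 841;  848 + 841 = 1689
120 + 24 = 144;  360 + 144 = 504;  841 + 504 = 1345;  1689 + 1345 = 3034
144 + 24 = 168;  504 + 168 = 672;  1345 + 672 = 2017;  3034 + 2017 = 5051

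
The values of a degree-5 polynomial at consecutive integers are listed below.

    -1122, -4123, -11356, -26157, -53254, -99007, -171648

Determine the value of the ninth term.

D1: -3001  -7233  -14801  -27097  -45753  -72641
D2: -4232  -7568  -12296  -18656  -26888
D3: -3336  -4728  -6360  -8232
D4: -1392  -1632  -1872
D5: -240  -240
Constant fifth difference = -240, so extend:
-1872 − 240 = -2112;  -8232 − 2112 = -10344;  -26888 − 10344 = -37232;  -72641 − 37232 = -109873;  -171648 − 109873 = -281521
-2112 − 240 = -2352;  -10344 − 2352 = -12696;  -37232 − 12696 = -49928;  -109873 − 49928 = -159801;  -281521 − 159801 = -441322

-441322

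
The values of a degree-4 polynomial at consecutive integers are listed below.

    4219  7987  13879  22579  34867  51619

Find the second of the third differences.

780

D1: 3768, 5892, 8700, 12288, 16752
D2: 2124, 2808, 3588, 4464
D3: 684, 780, 876
D4: 96, 96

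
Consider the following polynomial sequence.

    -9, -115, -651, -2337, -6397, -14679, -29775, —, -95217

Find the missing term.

Using the first 7 terms:
-106, -536, -1686, -4060, -8282, -15096
-430, -1150, -2374, -4222, -6814
-720, -1224, -1848, -2592
-504, -624, -744
-120, -120
Constant fifth difference = -120.
Extend forward: -744 − 120 = -864;  -2592 − 864 = -3456;  -6814 − 3456 = -10270;  -15096 − 10270 = -25366;  -29775 − 25366 = -55141

-55141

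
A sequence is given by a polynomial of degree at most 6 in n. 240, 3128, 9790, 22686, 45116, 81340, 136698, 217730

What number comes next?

2888  6662  12896  22430  36224  55358  81032
3774  6234  9534  13794  19134  25674
2460  3300  4260  5340  6540
840  960  1080  1200
120  120  120
Fifth differences constant at 120.
1200 + 120 = 1320;  6540 + 1320 = 7860;  25674 + 7860 = 33534;  81032 + 33534 = 114566;  217730 + 114566 = 332296

332296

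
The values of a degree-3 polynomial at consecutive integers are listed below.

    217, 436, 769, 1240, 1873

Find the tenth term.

219, 333, 471, 633
114, 138, 162
24, 24
Third differences constant at 24.
162 + 24 = 186;  633 + 186 = 819;  1873 + 819 = 2692
186 + 24 = 210;  819 + 210 = 1029;  2692 + 1029 = 3721
210 + 24 = 234;  1029 + 234 = 1263;  3721 + 1263 = 4984
234 + 24 = 258;  1263 + 258 = 1521;  4984 + 1521 = 6505
258 + 24 = 282;  1521 + 282 = 1803;  6505 + 1803 = 8308

8308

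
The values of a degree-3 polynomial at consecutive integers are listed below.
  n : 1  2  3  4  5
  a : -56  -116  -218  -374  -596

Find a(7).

-1286

D1: -60, -102, -156, -222
D2: -42, -54, -66
D3: -12, -12
Constant third difference = -12, so extend:
-66 − 12 = -78;  -222 − 78 = -300;  -596 − 300 = -896
-78 − 12 = -90;  -300 − 90 = -390;  -896 − 390 = -1286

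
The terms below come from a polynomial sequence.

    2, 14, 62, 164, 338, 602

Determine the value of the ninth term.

12 , 48 , 102 , 174 , 264
36 , 54 , 72 , 90
18 , 18 , 18
Constant third difference = 18, so extend:
90 + 18 = 108;  264 + 108 = 372;  602 + 372 = 974
108 + 18 = 126;  372 + 126 = 498;  974 + 498 = 1472
126 + 18 = 144;  498 + 144 = 642;  1472 + 642 = 2114

2114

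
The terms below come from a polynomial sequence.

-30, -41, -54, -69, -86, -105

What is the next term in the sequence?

-11, -13, -15, -17, -19
-2, -2, -2, -2
Second differences constant at -2.
-19 − 2 = -21;  -105 − 21 = -126

-126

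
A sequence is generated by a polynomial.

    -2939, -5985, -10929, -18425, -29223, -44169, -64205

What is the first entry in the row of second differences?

-1898

Δ: -3046, -4944, -7496, -10798, -14946, -20036
Δ²: -1898, -2552, -3302, -4148, -5090
Δ³: -654, -750, -846, -942
Δ⁴: -96, -96, -96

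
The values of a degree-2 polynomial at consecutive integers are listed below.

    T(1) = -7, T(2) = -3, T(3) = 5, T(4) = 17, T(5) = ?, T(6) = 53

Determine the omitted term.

33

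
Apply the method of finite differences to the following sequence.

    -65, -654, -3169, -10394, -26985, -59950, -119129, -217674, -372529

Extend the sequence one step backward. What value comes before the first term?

First differences: -589  -2515  -7225  -16591  -32965  -59179  -98545  -154855
Second differences: -1926  -4710  -9366  -16374  -26214  -39366  -56310
Third differences: -2784  -4656  -7008  -9840  -13152  -16944
Fourth differences: -1872  -2352  -2832  -3312  -3792
Fifth differences: -480  -480  -480  -480
The fifth differences are constant at -480.
Work back: -1872 + 480 = -1392;  -2784 + 1392 = -1392;  -1926 + 1392 = -534;  -589 + 534 = -55;  -65 + 55 = -10

-10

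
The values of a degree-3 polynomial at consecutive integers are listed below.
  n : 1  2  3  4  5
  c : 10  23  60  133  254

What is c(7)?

688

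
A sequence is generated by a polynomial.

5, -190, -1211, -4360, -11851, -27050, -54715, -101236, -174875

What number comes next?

First differences: -195  -1021  -3149  -7491  -15199  -27665  -46521  -73639
Second differences: -826  -2128  -4342  -7708  -12466  -18856  -27118
Third differences: -1302  -2214  -3366  -4758  -6390  -8262
Fourth differences: -912  -1152  -1392  -1632  -1872
Fifth differences: -240  -240  -240  -240
Fifth differences constant at -240.
-1872 − 240 = -2112;  -8262 − 2112 = -10374;  -27118 − 10374 = -37492;  -73639 − 37492 = -111131;  -174875 − 111131 = -286006

-286006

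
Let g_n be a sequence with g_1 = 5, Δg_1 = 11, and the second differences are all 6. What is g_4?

Build the table forward from the leading diagonal:
D2: 6, 6, 6, 6
D1: 11, 17, 23, 29
g: 5, 16, 33, 56

56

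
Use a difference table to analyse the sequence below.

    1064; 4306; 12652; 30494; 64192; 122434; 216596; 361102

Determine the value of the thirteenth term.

D1: 3242 , 8346 , 17842 , 33698 , 58242 , 94162 , 144506
D2: 5104 , 9496 , 15856 , 24544 , 35920 , 50344
D3: 4392 , 6360 , 8688 , 11376 , 14424
D4: 1968 , 2328 , 2688 , 3048
D5: 360 , 360 , 360
The fifth differences are constant (360).
3048 + 360 = 3408;  14424 + 3408 = 17832;  50344 + 17832 = 68176;  144506 + 68176 = 212682;  361102 + 212682 = 573784
3408 + 360 = 3768;  17832 + 3768 = 21600;  68176 + 21600 = 89776;  212682 + 89776 = 302458;  573784 + 302458 = 876242
3768 + 360 = 4128;  21600 + 4128 = 25728;  89776 + 25728 = 115504;  302458 + 115504 = 417962;  876242 + 417962 = 1294204
4128 + 360 = 4488;  25728 + 4488 = 30216;  115504 + 30216 = 145720;  417962 + 145720 = 563682;  1294204 + 563682 = 1857886
4488 + 360 = 4848;  30216 + 4848 = 35064;  145720 + 35064 = 180784;  563682 + 180784 = 744466;  1857886 + 744466 = 2602352

2602352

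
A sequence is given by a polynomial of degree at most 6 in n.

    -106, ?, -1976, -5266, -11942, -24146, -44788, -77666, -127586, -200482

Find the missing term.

Using the last 8 terms:
D1: -3290  -6676  -12204  -20642  -32878  -49920  -72896
D2: -3386  -5528  -8438  -12236  -17042  -22976
D3: -2142  -2910  -3798  -4806  -5934
D4: -768  -888  -1008  -1128
D5: -120  -120  -120
Constant fifth difference = -120.
Extend backward: -768 + 120 = -648;  -2142 + 648 = -1494;  -3386 + 1494 = -1892;  -3290 + 1892 = -1398;  -1976 + 1398 = -578

-578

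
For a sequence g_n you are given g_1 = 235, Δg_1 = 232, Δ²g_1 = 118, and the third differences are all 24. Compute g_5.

1967

Build the table forward from the leading diagonal:
D3: 24, 24, 24, 24, 24
D2: 118, 142, 166, 190, 214
D1: 232, 350, 492, 658, 848
g: 235, 467, 817, 1309, 1967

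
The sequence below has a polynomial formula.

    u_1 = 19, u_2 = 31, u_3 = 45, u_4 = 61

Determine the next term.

D1: 12, 14, 16
D2: 2, 2
Constant second difference = 2, so extend:
16 + 2 = 18;  61 + 18 = 79

79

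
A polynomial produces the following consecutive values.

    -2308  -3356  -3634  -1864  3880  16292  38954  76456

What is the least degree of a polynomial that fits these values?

-1048, -278, 1770, 5744, 12412, 22662, 37502
770, 2048, 3974, 6668, 10250, 14840
1278, 1926, 2694, 3582, 4590
648, 768, 888, 1008
120, 120, 120
The fifth differences are constant, so the polynomial has degree 5.

5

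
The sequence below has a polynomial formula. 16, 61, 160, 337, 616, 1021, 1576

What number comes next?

2305

D1: 45, 99, 177, 279, 405, 555
D2: 54, 78, 102, 126, 150
D3: 24, 24, 24, 24
Third differences constant at 24.
150 + 24 = 174;  555 + 174 = 729;  1576 + 729 = 2305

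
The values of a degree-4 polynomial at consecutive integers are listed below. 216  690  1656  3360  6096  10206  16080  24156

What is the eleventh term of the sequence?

D1: 474  966  1704  2736  4110  5874  8076
D2: 492  738  1032  1374  1764  2202
D3: 246  294  342  390  438
D4: 48  48  48  48
Fourth differences constant at 48.
438 + 48 = 486;  2202 + 486 = 2688;  8076 + 2688 = 10764;  24156 + 10764 = 34920
486 + 48 = 534;  2688 + 534 = 3222;  10764 + 3222 = 13986;  34920 + 13986 = 48906
534 + 48 = 582;  3222 + 582 = 3804;  13986 + 3804 = 17790;  48906 + 17790 = 66696

66696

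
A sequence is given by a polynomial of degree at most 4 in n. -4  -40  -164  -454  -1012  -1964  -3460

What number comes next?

-5674

Δ: -36, -124, -290, -558, -952, -1496
Δ²: -88, -166, -268, -394, -544
Δ³: -78, -102, -126, -150
Δ⁴: -24, -24, -24
Fourth differences constant at -24.
-150 − 24 = -174;  -544 − 174 = -718;  -1496 − 718 = -2214;  -3460 − 2214 = -5674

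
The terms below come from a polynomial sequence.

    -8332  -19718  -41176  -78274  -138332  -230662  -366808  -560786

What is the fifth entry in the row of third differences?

Δ: -11386, -21458, -37098, -60058, -92330, -136146, -193978
Δ²: -10072, -15640, -22960, -32272, -43816, -57832
Δ³: -5568, -7320, -9312, -11544, -14016
Δ⁴: -1752, -1992, -2232, -2472
Δ⁵: -240, -240, -240

-14016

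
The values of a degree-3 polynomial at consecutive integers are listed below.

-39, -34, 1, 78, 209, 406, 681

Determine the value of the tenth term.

2094

First differences: 5, 35, 77, 131, 197, 275
Second differences: 30, 42, 54, 66, 78
Third differences: 12, 12, 12, 12
The third differences are constant (12).
78 + 12 = 90;  275 + 90 = 365;  681 + 365 = 1046
90 + 12 = 102;  365 + 102 = 467;  1046 + 467 = 1513
102 + 12 = 114;  467 + 114 = 581;  1513 + 581 = 2094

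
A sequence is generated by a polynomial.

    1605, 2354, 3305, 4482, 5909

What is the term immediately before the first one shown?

Δ: 749, 951, 1177, 1427
Δ²: 202, 226, 250
Δ³: 24, 24
The third differences are constant at 24.
Work back: 202 − 24 = 178;  749 − 178 = 571;  1605 − 571 = 1034

1034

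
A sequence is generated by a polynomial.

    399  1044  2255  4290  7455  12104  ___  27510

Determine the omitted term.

18639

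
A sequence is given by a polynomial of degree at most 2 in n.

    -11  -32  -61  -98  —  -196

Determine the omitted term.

Using the first 4 terms:
First differences: -21  -29  -37
Second differences: -8  -8
Constant second difference = -8.
Extend forward: -37 − 8 = -45;  -98 − 45 = -143

-143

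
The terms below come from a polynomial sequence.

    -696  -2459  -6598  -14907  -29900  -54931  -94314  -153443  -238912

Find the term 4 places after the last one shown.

-1024788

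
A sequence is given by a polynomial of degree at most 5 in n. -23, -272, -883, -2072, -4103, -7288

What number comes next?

D1: -249, -611, -1189, -2031, -3185
D2: -362, -578, -842, -1154
D3: -216, -264, -312
D4: -48, -48
The fourth differences are constant (-48).
-312 − 48 = -360;  -1154 − 360 = -1514;  -3185 − 1514 = -4699;  -7288 − 4699 = -11987

-11987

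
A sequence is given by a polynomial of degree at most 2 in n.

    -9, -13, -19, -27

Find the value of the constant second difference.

-2

First differences: -4, -6, -8
Second differences: -2, -2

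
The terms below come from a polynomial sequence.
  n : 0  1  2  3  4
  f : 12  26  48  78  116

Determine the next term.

14  22  30  38
8  8  8
Second differences constant at 8.
38 + 8 = 46;  116 + 46 = 162

162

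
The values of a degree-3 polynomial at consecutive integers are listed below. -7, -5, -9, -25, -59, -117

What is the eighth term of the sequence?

First differences: 2, -4, -16, -34, -58
Second differences: -6, -12, -18, -24
Third differences: -6, -6, -6
Third differences constant at -6.
-24 − 6 = -30;  -58 − 30 = -88;  -117 − 88 = -205
-30 − 6 = -36;  -88 − 36 = -124;  -205 − 124 = -329

-329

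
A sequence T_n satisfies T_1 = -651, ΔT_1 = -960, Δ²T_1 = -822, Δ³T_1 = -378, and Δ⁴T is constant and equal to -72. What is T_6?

-17811

Build the table forward from the leading diagonal:
Δ⁴: -72  -72  -72  -72  -72  -72
Δ³: -378  -450  -522  -594  -666  -738
Δ²: -822  -1200  -1650  -2172  -2766  -3432
Δ: -960  -1782  -2982  -4632  -6804  -9570
T: -651  -1611  -3393  -6375  -11007  -17811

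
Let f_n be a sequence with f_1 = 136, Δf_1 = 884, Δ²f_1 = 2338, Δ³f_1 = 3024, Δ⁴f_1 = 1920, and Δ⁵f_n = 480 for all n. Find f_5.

Build the table forward from the leading diagonal:
D5: 480  480  480  480  480
D4: 1920  2400  2880  3360  3840
D3: 3024  4944  7344  10224  13584
D2: 2338  5362  10306  17650  27874
D1: 884  3222  8584  18890  36540
f: 136  1020  4242  12826  31716

31716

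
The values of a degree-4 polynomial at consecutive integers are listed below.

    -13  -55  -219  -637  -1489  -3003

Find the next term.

-5455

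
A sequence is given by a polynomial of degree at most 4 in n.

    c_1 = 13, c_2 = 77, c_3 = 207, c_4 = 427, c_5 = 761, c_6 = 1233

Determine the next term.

D1: 64, 130, 220, 334, 472
D2: 66, 90, 114, 138
D3: 24, 24, 24
Third differences constant at 24.
138 + 24 = 162;  472 + 162 = 634;  1233 + 634 = 1867

1867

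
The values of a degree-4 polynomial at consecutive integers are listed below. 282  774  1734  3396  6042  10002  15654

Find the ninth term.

33786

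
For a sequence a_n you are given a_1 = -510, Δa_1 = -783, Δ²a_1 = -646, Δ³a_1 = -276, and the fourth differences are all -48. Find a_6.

Build the table forward from the leading diagonal:
Δ⁴: -48, -48, -48, -48, -48, -48
Δ³: -276, -324, -372, -420, -468, -516
Δ²: -646, -922, -1246, -1618, -2038, -2506
Δ: -783, -1429, -2351, -3597, -5215, -7253
a: -510, -1293, -2722, -5073, -8670, -13885

-13885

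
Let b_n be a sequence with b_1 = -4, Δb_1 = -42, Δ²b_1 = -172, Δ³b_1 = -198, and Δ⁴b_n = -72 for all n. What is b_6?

-4274

Build the table forward from the leading diagonal:
Δ⁴: -72  -72  -72  -72  -72  -72
Δ³: -198  -270  -342  -414  -486  -558
Δ²: -172  -370  -640  -982  -1396  -1882
Δ: -42  -214  -584  -1224  -2206  -3602
b: -4  -46  -260  -844  -2068  -4274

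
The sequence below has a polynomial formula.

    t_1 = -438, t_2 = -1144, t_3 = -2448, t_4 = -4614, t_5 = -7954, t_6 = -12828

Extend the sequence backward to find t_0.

-114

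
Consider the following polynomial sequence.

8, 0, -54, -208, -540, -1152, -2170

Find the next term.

Δ: -8 , -54 , -154 , -332 , -612 , -1018
Δ²: -46 , -100 , -178 , -280 , -406
Δ³: -54 , -78 , -102 , -126
Δ⁴: -24 , -24 , -24
The fourth differences are constant (-24).
-126 − 24 = -150;  -406 − 150 = -556;  -1018 − 556 = -1574;  -2170 − 1574 = -3744

-3744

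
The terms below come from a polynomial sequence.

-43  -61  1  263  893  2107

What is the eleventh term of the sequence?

27857

D1: -18, 62, 262, 630, 1214
D2: 80, 200, 368, 584
D3: 120, 168, 216
D4: 48, 48
Fourth differences constant at 48.
216 + 48 = 264;  584 + 264 = 848;  1214 + 848 = 2062;  2107 + 2062 = 4169
264 + 48 = 312;  848 + 312 = 1160;  2062 + 1160 = 3222;  4169 + 3222 = 7391
312 + 48 = 360;  1160 + 360 = 1520;  3222 + 1520 = 4742;  7391 + 4742 = 12133
360 + 48 = 408;  1520 + 408 = 1928;  4742 + 1928 = 6670;  12133 + 6670 = 18803
408 + 48 = 456;  1928 + 456 = 2384;  6670 + 2384 = 9054;  18803 + 9054 = 27857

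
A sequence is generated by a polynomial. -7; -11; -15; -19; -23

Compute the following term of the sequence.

-27

First differences: -4, -4, -4, -4
Constant first difference = -4, so extend:
-23 − 4 = -27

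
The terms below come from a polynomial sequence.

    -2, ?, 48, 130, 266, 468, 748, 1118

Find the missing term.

8

Using the last 6 terms:
Δ: 82, 136, 202, 280, 370
Δ²: 54, 66, 78, 90
Δ³: 12, 12, 12
Constant third difference = 12.
Extend backward: 54 − 12 = 42;  82 − 42 = 40;  48 − 40 = 8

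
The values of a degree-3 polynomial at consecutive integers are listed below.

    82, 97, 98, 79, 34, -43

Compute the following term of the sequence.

-158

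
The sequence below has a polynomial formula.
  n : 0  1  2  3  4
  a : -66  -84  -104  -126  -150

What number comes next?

Δ: -18, -20, -22, -24
Δ²: -2, -2, -2
The second differences are constant (-2).
-24 − 2 = -26;  -150 − 26 = -176

-176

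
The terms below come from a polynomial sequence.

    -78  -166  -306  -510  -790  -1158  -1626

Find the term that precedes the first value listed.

-30

D1: -88, -140, -204, -280, -368, -468
D2: -52, -64, -76, -88, -100
D3: -12, -12, -12, -12
The third differences are constant at -12.
Work back: -52 + 12 = -40;  -88 + 40 = -48;  -78 + 48 = -30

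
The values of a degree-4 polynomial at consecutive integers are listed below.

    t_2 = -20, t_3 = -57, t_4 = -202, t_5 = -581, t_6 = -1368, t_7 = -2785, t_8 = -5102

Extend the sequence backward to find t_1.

-37  -145  -379  -787  -1417  -2317
-108  -234  -408  -630  -900
-126  -174  -222  -270
-48  -48  -48
The fourth differences are constant at -48.
Work back: -126 + 48 = -78;  -108 + 78 = -30;  -37 + 30 = -7;  -20 + 7 = -13

-13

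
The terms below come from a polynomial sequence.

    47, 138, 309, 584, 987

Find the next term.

1542

D1: 91  171  275  403
D2: 80  104  128
D3: 24  24
The third differences are constant (24).
128 + 24 = 152;  403 + 152 = 555;  987 + 555 = 1542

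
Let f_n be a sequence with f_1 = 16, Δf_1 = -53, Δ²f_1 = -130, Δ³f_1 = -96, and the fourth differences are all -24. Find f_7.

-4532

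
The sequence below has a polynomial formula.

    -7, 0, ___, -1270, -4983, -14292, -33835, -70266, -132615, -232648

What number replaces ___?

-171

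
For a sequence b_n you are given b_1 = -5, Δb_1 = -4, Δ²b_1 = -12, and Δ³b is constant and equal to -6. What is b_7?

-329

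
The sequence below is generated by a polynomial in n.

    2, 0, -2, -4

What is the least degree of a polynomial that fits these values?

1

Δ: -2, -2, -2
The first differences are constant, so the polynomial has degree 1.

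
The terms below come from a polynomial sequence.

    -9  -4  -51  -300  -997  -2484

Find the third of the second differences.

-448

Δ: 5, -47, -249, -697, -1487
Δ²: -52, -202, -448, -790
Δ³: -150, -246, -342
Δ⁴: -96, -96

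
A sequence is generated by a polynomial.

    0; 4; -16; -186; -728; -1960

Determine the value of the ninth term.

-14416

Δ: 4  -20  -170  -542  -1232
Δ²: -24  -150  -372  -690
Δ³: -126  -222  -318
Δ⁴: -96  -96
Fourth differences constant at -96.
-318 − 96 = -414;  -690 − 414 = -1104;  -1232 − 1104 = -2336;  -1960 − 2336 = -4296
-414 − 96 = -510;  -1104 − 510 = -1614;  -2336 − 1614 = -3950;  -4296 − 3950 = -8246
-510 − 96 = -606;  -1614 − 606 = -2220;  -3950 − 2220 = -6170;  -8246 − 6170 = -14416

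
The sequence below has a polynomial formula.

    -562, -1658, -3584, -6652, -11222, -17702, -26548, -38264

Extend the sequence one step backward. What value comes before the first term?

-32

D1: -1096, -1926, -3068, -4570, -6480, -8846, -11716
D2: -830, -1142, -1502, -1910, -2366, -2870
D3: -312, -360, -408, -456, -504
D4: -48, -48, -48, -48
The fourth differences are constant at -48.
Work back: -312 + 48 = -264;  -830 + 264 = -566;  -1096 + 566 = -530;  -562 + 530 = -32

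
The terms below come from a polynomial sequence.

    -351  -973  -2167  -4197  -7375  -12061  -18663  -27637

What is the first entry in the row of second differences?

D1: -622, -1194, -2030, -3178, -4686, -6602, -8974
D2: -572, -836, -1148, -1508, -1916, -2372
D3: -264, -312, -360, -408, -456
D4: -48, -48, -48, -48

-572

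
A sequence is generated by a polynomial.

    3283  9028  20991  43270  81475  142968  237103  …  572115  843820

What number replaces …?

375466

Using the first 7 terms:
First differences: 5745  11963  22279  38205  61493  94135
Second differences: 6218  10316  15926  23288  32642
Third differences: 4098  5610  7362  9354
Fourth differences: 1512  1752  1992
Fifth differences: 240  240
Constant fifth difference = 240.
Extend forward: 1992 + 240 = 2232;  9354 + 2232 = 11586;  32642 + 11586 = 44228;  94135 + 44228 = 138363;  237103 + 138363 = 375466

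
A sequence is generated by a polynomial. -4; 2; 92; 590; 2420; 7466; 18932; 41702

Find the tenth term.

Δ: 6, 90, 498, 1830, 5046, 11466, 22770
Δ²: 84, 408, 1332, 3216, 6420, 11304
Δ³: 324, 924, 1884, 3204, 4884
Δ⁴: 600, 960, 1320, 1680
Δ⁵: 360, 360, 360
Constant fifth difference = 360, so extend:
1680 + 360 = 2040;  4884 + 2040 = 6924;  11304 + 6924 = 18228;  22770 + 18228 = 40998;  41702 + 40998 = 82700
2040 + 360 = 2400;  6924 + 2400 = 9324;  18228 + 9324 = 27552;  40998 + 27552 = 68550;  82700 + 68550 = 151250

151250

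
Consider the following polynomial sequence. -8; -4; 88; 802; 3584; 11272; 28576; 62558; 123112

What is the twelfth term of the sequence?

First differences: 4, 92, 714, 2782, 7688, 17304, 33982, 60554
Second differences: 88, 622, 2068, 4906, 9616, 16678, 26572
Third differences: 534, 1446, 2838, 4710, 7062, 9894
Fourth differences: 912, 1392, 1872, 2352, 2832
Fifth differences: 480, 480, 480, 480
The fifth differences are constant (480).
2832 + 480 = 3312;  9894 + 3312 = 13206;  26572 + 13206 = 39778;  60554 + 39778 = 100332;  123112 + 100332 = 223444
3312 + 480 = 3792;  13206 + 3792 = 16998;  39778 + 16998 = 56776;  100332 + 56776 = 157108;  223444 + 157108 = 380552
3792 + 480 = 4272;  16998 + 4272 = 21270;  56776 + 21270 = 78046;  157108 + 78046 = 235154;  380552 + 235154 = 615706

615706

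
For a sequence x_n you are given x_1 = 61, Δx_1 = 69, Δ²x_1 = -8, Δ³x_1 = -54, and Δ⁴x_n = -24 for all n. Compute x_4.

Build the table forward from the leading diagonal:
D4: -24  -24  -24  -24
D3: -54  -78  -102  -126
D2: -8  -62  -140  -242
D1: 69  61  -1  -141
x: 61  130  191  190

190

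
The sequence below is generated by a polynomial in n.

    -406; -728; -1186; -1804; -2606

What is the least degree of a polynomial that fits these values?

3

Δ: -322, -458, -618, -802
Δ²: -136, -160, -184
Δ³: -24, -24
The third differences are constant, so the polynomial has degree 3.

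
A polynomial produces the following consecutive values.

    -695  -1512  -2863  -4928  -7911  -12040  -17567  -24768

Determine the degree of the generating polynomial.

4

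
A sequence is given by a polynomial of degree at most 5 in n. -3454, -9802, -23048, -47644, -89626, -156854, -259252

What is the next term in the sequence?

-409048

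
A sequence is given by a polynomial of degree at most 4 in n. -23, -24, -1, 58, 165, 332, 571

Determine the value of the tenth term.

1840

D1: -1  23  59  107  167  239
D2: 24  36  48  60  72
D3: 12  12  12  12
Constant third difference = 12, so extend:
72 + 12 = 84;  239 + 84 = 323;  571 + 323 = 894
84 + 12 = 96;  323 + 96 = 419;  894 + 419 = 1313
96 + 12 = 108;  419 + 108 = 527;  1313 + 527 = 1840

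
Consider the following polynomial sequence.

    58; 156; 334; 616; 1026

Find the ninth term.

4426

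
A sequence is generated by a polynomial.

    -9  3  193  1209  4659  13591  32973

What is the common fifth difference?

480

D1: 12, 190, 1016, 3450, 8932, 19382
D2: 178, 826, 2434, 5482, 10450
D3: 648, 1608, 3048, 4968
D4: 960, 1440, 1920
D5: 480, 480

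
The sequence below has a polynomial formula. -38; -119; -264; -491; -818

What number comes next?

D1: -81 , -145 , -227 , -327
D2: -64 , -82 , -100
D3: -18 , -18
Third differences constant at -18.
-100 − 18 = -118;  -327 − 118 = -445;  -818 − 445 = -1263

-1263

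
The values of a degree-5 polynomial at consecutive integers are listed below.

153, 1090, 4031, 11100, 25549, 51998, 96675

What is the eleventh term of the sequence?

651943

First differences: 937  2941  7069  14449  26449  44677
Second differences: 2004  4128  7380  12000  18228
Third differences: 2124  3252  4620  6228
Fourth differences: 1128  1368  1608
Fifth differences: 240  240
The fifth differences are constant (240).
1608 + 240 = 1848;  6228 + 1848 = 8076;  18228 + 8076 = 26304;  44677 + 26304 = 70981;  96675 + 70981 = 167656
1848 + 240 = 2088;  8076 + 2088 = 10164;  26304 + 10164 = 36468;  70981 + 36468 = 107449;  167656 + 107449 = 275105
2088 + 240 = 2328;  10164 + 2328 = 12492;  36468 + 12492 = 48960;  107449 + 48960 = 156409;  275105 + 156409 = 431514
2328 + 240 = 2568;  12492 + 2568 = 15060;  48960 + 15060 = 64020;  156409 + 64020 = 220429;  431514 + 220429 = 651943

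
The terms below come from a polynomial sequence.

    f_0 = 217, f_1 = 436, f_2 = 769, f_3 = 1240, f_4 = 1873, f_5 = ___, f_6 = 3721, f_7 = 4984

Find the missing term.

Using the first 5 terms:
219  333  471  633
114  138  162
24  24
Constant third difference = 24.
Extend forward: 162 + 24 = 186;  633 + 186 = 819;  1873 + 819 = 2692

2692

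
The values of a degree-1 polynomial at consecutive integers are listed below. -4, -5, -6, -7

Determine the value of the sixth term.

-1  -1  -1
Constant first difference = -1, so extend:
-7 − 1 = -8
-8 − 1 = -9

-9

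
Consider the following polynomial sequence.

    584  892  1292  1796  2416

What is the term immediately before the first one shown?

356

Δ: 308  400  504  620
Δ²: 92  104  116
Δ³: 12  12
The third differences are constant at 12.
Work back: 92 − 12 = 80;  308 − 80 = 228;  584 − 228 = 356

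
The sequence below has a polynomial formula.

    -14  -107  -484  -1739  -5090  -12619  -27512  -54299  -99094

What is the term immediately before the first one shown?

D1: -93, -377, -1255, -3351, -7529, -14893, -26787, -44795
D2: -284, -878, -2096, -4178, -7364, -11894, -18008
D3: -594, -1218, -2082, -3186, -4530, -6114
D4: -624, -864, -1104, -1344, -1584
D5: -240, -240, -240, -240
The fifth differences are constant at -240.
Work back: -624 + 240 = -384;  -594 + 384 = -210;  -284 + 210 = -74;  -93 + 74 = -19;  -14 + 19 = 5

5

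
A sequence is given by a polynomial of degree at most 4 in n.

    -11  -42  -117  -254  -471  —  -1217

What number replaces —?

Using the first 5 terms:
Δ: -31  -75  -137  -217
Δ²: -44  -62  -80
Δ³: -18  -18
Constant third difference = -18.
Extend forward: -80 − 18 = -98;  -217 − 98 = -315;  -471 − 315 = -786

-786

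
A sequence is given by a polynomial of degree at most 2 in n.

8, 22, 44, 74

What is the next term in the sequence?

14, 22, 30
8, 8
Constant second difference = 8, so extend:
30 + 8 = 38;  74 + 38 = 112

112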